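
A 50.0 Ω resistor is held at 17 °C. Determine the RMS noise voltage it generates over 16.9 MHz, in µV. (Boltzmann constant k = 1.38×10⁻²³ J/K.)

T = 17 °C + 273.15 = 290.15 K
V_n = √(4kTRB)
4kTRB = 4 × 1.38×10⁻²³ × 290.15 × 5.00×10¹ × 1.69×10⁷ = 1.35×10⁻¹¹ V²
V_n = √(1.35×10⁻¹¹) = 3.68×10⁻⁶ V = 3.68 µV

3.68 µV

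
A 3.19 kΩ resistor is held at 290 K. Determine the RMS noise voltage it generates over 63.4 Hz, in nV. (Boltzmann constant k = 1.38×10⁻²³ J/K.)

V_n = √(4kTRB)
4kTRB = 4 × 1.38×10⁻²³ × 290 × 3.19×10³ × 6.34×10¹ = 3.24×10⁻¹⁵ V²
V_n = √(3.24×10⁻¹⁵) = 5.69×10⁻⁸ V = 56.9 nV

56.9 nV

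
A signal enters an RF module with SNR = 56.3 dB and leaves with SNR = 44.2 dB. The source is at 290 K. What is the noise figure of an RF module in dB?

NF (dB) = SNR_in(dB) − SNR_out(dB) when the source is at T₀
NF = 56.3 − 44.2 = 12.1 dB

12.1 dB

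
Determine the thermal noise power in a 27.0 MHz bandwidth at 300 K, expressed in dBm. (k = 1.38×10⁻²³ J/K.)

P_n = kTB = 1.38×10⁻²³ × 300 × 2.70×10⁷ = 1.12×10⁻¹³ W
In dBm: 10 log₁₀(1.12×10⁻¹³ / 10⁻³) = −99.5 dBm

−99.5 dBm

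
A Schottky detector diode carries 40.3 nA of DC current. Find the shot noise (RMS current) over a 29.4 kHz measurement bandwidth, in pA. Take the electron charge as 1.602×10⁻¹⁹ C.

19.5 pA

I_n = √(2qI·B)
2qI·B = 2 × 1.602×10⁻¹⁹ × 4.03×10⁻⁸ × 2.94×10⁴ = 3.80×10⁻²² A²
I_n = √(3.80×10⁻²²) = 1.95×10⁻¹¹ A = 19.5 pA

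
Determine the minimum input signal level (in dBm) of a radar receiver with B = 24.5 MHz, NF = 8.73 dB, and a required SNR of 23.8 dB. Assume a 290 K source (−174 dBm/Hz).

Sensitivity = −174 + 10 log₁₀(B) + NF + SNR_min
= −174 + 73.89 + 8.73 + 23.8
= −67.58 dBm → −67.6 dBm

−67.6 dBm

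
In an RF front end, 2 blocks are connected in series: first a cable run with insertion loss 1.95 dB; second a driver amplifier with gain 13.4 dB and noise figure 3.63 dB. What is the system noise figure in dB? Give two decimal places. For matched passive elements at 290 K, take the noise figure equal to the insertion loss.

5.58 dB

Convert to linear (a loss of L dB is a gain of −L dB): F_i = 10^(NF_i/10), G_i = 10^(G_i,dB/10)
  Stage 1: F_1 = 10^(1.95/10) = 1.567, G_1 = 10^(−1.95/10) = 0.6383
  Stage 2: F_2 = 10^(3.63/10) = 2.307, G_2 = 10^(13.4/10) = 21.88
Friis cascade:
  F = 1.567 + (2.307 − 1)/0.6383 = 3.614
NF = 10 log₁₀(3.614) = 5.58 dB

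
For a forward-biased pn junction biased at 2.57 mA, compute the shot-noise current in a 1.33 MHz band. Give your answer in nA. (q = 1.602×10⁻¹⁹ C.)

I_n = √(2qI·B)
2qI·B = 2 × 1.602×10⁻¹⁹ × 2.57×10⁻³ × 1.33×10⁶ = 1.10×10⁻¹⁵ A²
I_n = √(1.10×10⁻¹⁵) = 3.31×10⁻⁸ A = 33.1 nA

33.1 nA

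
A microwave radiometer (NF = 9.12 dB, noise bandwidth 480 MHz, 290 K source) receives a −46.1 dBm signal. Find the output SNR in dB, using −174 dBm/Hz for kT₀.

32.0 dB

Noise floor: N = −174 + 10 log₁₀(B) + NF
10 log₁₀(4.80×10⁸) = 86.81 dB
N = −174 + 86.81 + 9.12 = −78.07 dBm
SNR = P_sig − N = −46.1 − (−78.07) = 31.97 dB → 32.0 dB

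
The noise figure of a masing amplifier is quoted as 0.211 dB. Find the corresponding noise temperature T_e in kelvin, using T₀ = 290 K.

F = 10^(0.211/10) = 1.04978
T_e = (F − 1)·T₀ = (1.04978 − 1) × 290 = 14.4 K

14.4 K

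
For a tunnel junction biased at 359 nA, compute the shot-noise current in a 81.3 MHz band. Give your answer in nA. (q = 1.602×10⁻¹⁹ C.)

3.06 nA

I_n = √(2qI·B)
2qI·B = 2 × 1.602×10⁻¹⁹ × 3.59×10⁻⁷ × 8.13×10⁷ = 9.35×10⁻¹⁸ A²
I_n = √(9.35×10⁻¹⁸) = 3.06×10⁻⁹ A = 3.06 nA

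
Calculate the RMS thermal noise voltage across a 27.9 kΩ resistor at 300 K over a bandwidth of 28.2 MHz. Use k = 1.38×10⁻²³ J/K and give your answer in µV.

V_n = √(4kTRB)
4kTRB = 4 × 1.38×10⁻²³ × 300 × 2.79×10⁴ × 2.82×10⁷ = 1.30×10⁻⁸ V²
V_n = √(1.30×10⁻⁸) = 1.14×10⁻⁴ V = 114 µV

114 µV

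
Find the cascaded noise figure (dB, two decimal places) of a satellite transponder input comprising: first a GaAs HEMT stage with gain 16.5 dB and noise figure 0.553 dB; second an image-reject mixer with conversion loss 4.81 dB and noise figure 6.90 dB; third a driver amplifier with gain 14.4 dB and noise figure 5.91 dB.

Convert to linear (a loss of L dB is a gain of −L dB): F_i = 10^(NF_i/10), G_i = 10^(G_i,dB/10)
  Stage 1: F_1 = 10^(0.553/10) = 1.136, G_1 = 10^(16.5/10) = 44.67
  Stage 2: F_2 = 10^(6.90/10) = 4.898, G_2 = 10^(−4.81/10) = 0.3304
  Stage 3: F_3 = 10^(5.91/10) = 3.899, G_3 = 10^(14.4/10) = 27.54
Friis cascade:
  F = 1.136 + (4.898 − 1)/44.67 + (3.899 − 1)/14.76 = 1.420
NF = 10 log₁₀(1.420) = 1.52 dB

1.52 dB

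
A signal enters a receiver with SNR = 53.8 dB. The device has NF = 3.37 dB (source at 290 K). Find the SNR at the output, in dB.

50.43 dB

By definition F = SNR_in/SNR_out, so in dB: SNR_out = SNR_in − NF
SNR_out = 53.8 − 3.37 = 50.43 dB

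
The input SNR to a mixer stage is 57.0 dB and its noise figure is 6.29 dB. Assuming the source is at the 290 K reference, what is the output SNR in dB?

50.71 dB

By definition F = SNR_in/SNR_out, so in dB: SNR_out = SNR_in − NF
SNR_out = 57.0 − 6.29 = 50.71 dB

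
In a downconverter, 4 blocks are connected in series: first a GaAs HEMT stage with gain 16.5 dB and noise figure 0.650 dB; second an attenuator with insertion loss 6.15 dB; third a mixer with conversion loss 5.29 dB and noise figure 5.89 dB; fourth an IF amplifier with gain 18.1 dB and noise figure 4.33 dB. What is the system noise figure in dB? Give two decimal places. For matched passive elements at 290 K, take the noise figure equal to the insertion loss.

3.08 dB

Convert to linear (a loss of L dB is a gain of −L dB): F_i = 10^(NF_i/10), G_i = 10^(G_i,dB/10)
  Stage 1: F_1 = 10^(0.650/10) = 1.161, G_1 = 10^(16.5/10) = 44.67
  Stage 2: F_2 = 10^(6.15/10) = 4.121, G_2 = 10^(−6.15/10) = 0.2427
  Stage 3: F_3 = 10^(5.89/10) = 3.882, G_3 = 10^(−5.29/10) = 0.2958
  Stage 4: F_4 = 10^(4.33/10) = 2.710, G_4 = 10^(18.1/10) = 64.57
Friis cascade:
  F = 1.161 + (4.121 − 1)/44.67 + (3.882 − 1)/10.84 + (2.710 − 1)/3.206 = 2.031
NF = 10 log₁₀(2.031) = 3.08 dB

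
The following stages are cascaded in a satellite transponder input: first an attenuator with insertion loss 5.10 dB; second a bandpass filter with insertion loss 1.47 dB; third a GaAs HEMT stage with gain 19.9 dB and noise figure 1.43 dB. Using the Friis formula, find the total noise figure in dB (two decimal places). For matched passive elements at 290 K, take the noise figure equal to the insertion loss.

Convert to linear (a loss of L dB is a gain of −L dB): F_i = 10^(NF_i/10), G_i = 10^(G_i,dB/10)
  Stage 1: F_1 = 10^(5.10/10) = 3.236, G_1 = 10^(−5.10/10) = 0.3090
  Stage 2: F_2 = 10^(1.47/10) = 1.403, G_2 = 10^(−1.47/10) = 0.7129
  Stage 3: F_3 = 10^(1.43/10) = 1.390, G_3 = 10^(19.9/10) = 97.72
Friis cascade:
  F = 3.236 + (1.403 − 1)/0.3090 + (1.390 − 1)/0.2203 = 6.310
NF = 10 log₁₀(6.310) = 8.00 dB

8.00 dB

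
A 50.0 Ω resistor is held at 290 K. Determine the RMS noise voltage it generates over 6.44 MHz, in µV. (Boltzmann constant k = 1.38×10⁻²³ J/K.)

2.27 µV

V_n = √(4kTRB)
4kTRB = 4 × 1.38×10⁻²³ × 290 × 5.00×10¹ × 6.44×10⁶ = 5.15×10⁻¹² V²
V_n = √(5.15×10⁻¹²) = 2.27×10⁻⁶ V = 2.27 µV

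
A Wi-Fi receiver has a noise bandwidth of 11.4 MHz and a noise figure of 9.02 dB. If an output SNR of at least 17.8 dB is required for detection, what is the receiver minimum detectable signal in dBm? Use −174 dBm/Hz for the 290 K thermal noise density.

−76.6 dBm

Sensitivity = −174 + 10 log₁₀(B) + NF + SNR_min
= −174 + 70.57 + 9.02 + 17.8
= −76.61 dBm → −76.6 dBm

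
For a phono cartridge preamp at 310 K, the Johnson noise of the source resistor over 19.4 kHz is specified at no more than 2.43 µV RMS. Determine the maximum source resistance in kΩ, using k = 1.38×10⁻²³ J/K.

Johnson–Nyquist: V_n = √(4kTRB) ⇒ R = V_n² / (4kTB)
4kTB = 4 × 1.38×10⁻²³ × 310 × 1.94×10⁴ = 3.32×10⁻¹⁶
R = (2.43×10⁻⁶)² / 3.32×10⁻¹⁶ = 1.78×10⁴ Ω = 17.8 kΩ

17.8 kΩ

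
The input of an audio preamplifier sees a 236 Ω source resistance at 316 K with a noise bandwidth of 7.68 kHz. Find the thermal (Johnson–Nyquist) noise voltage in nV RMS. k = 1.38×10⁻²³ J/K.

178 nV

V_n = √(4kTRB)
4kTRB = 4 × 1.38×10⁻²³ × 316 × 2.36×10² × 7.68×10³ = 3.16×10⁻¹⁴ V²
V_n = √(3.16×10⁻¹⁴) = 1.78×10⁻⁷ V = 178 nV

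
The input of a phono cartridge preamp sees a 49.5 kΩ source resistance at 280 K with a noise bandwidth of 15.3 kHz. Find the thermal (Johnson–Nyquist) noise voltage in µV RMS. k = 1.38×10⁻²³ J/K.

V_n = √(4kTRB)
4kTRB = 4 × 1.38×10⁻²³ × 280 × 4.95×10⁴ × 1.53×10⁴ = 1.17×10⁻¹¹ V²
V_n = √(1.17×10⁻¹¹) = 3.42×10⁻⁶ V = 3.42 µV

3.42 µV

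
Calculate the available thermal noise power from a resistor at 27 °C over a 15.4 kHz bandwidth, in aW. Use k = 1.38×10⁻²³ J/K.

63.8 aW

T = 27 °C + 273.15 = 300.15 K
P_n = kTB = 1.38×10⁻²³ × 300.15 × 1.54×10⁴ = 6.38×10⁻¹⁷ W = 63.8 aW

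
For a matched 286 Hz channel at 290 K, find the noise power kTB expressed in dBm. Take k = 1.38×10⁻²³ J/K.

−149.4 dBm

P_n = kTB = 1.38×10⁻²³ × 290 × 2.86×10² = 1.14×10⁻¹⁸ W
In dBm: 10 log₁₀(1.14×10⁻¹⁸ / 10⁻³) = −149.4 dBm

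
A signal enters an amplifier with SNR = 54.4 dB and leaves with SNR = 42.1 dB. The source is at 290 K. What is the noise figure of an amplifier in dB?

12.3 dB

NF (dB) = SNR_in(dB) − SNR_out(dB) when the source is at T₀
NF = 54.4 − 42.1 = 12.3 dB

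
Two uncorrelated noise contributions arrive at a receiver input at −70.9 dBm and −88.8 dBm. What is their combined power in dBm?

−70.8 dBm

Convert to linear, add, convert back:
P₁ = 8.13×10⁻¹¹ W, P₂ = 1.32×10⁻¹² W
P_tot = 8.26×10⁻¹¹ W → 10 log₁₀(P_tot / 10⁻³) = −70.8 dBm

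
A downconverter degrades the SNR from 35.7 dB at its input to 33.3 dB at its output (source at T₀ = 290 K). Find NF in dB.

2.4 dB

NF (dB) = SNR_in(dB) − SNR_out(dB) when the source is at T₀
NF = 35.7 − 33.3 = 2.4 dB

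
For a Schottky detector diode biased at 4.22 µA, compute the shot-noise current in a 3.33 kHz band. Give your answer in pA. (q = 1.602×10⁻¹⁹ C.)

I_n = √(2qI·B)
2qI·B = 2 × 1.602×10⁻¹⁹ × 4.22×10⁻⁶ × 3.33×10³ = 4.50×10⁻²¹ A²
I_n = √(4.50×10⁻²¹) = 6.71×10⁻¹¹ A = 67.1 pA

67.1 pA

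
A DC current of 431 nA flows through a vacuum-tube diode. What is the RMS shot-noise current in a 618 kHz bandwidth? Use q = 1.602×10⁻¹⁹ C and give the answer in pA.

292 pA

I_n = √(2qI·B)
2qI·B = 2 × 1.602×10⁻¹⁹ × 4.31×10⁻⁷ × 6.18×10⁵ = 8.53×10⁻²⁰ A²
I_n = √(8.53×10⁻²⁰) = 2.92×10⁻¹⁰ A = 292 pA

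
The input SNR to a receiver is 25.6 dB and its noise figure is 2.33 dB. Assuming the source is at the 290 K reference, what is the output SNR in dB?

23.27 dB

By definition F = SNR_in/SNR_out, so in dB: SNR_out = SNR_in − NF
SNR_out = 25.6 − 2.33 = 23.27 dB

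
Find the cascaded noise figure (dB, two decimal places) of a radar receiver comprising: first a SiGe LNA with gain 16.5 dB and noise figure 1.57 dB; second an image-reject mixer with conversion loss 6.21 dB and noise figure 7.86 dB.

1.90 dB

Convert to linear (a loss of L dB is a gain of −L dB): F_i = 10^(NF_i/10), G_i = 10^(G_i,dB/10)
  Stage 1: F_1 = 10^(1.57/10) = 1.435, G_1 = 10^(16.5/10) = 44.67
  Stage 2: F_2 = 10^(7.86/10) = 6.109, G_2 = 10^(−6.21/10) = 0.2393
Friis cascade:
  F = 1.435 + (6.109 − 1)/44.67 = 1.550
NF = 10 log₁₀(1.550) = 1.90 dB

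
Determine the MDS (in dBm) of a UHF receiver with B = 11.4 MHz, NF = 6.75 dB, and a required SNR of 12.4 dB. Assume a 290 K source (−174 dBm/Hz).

Sensitivity = −174 + 10 log₁₀(B) + NF + SNR_min
= −174 + 70.57 + 6.75 + 12.4
= −84.28 dBm → −84.3 dBm

−84.3 dBm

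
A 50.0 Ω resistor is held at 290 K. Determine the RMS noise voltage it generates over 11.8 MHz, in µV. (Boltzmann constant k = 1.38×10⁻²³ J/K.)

V_n = √(4kTRB)
4kTRB = 4 × 1.38×10⁻²³ × 290 × 5.00×10¹ × 1.18×10⁷ = 9.44×10⁻¹² V²
V_n = √(9.44×10⁻¹²) = 3.07×10⁻⁶ V = 3.07 µV

3.07 µV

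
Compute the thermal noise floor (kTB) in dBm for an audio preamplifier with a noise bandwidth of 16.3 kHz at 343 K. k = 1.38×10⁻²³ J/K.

−131.1 dBm

P_n = kTB = 1.38×10⁻²³ × 343 × 1.63×10⁴ = 7.72×10⁻¹⁷ W
In dBm: 10 log₁₀(7.72×10⁻¹⁷ / 10⁻³) = −131.1 dBm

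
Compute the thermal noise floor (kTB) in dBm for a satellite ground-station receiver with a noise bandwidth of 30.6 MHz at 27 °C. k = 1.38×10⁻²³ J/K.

−99.0 dBm

T = 27 °C + 273.15 = 300.15 K
P_n = kTB = 1.38×10⁻²³ × 300.15 × 3.06×10⁷ = 1.27×10⁻¹³ W
In dBm: 10 log₁₀(1.27×10⁻¹³ / 10⁻³) = −99.0 dBm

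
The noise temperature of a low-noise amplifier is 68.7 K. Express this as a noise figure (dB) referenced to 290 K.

F = 1 + T_e/T₀ = 1 + 68.7/290 = 1.2369
NF = 10 log₁₀(1.2369) = 0.923 dB

0.923 dB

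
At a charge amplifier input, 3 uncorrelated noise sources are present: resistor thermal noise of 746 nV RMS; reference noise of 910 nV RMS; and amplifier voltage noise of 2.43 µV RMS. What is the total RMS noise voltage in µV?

2.70 µV

Uncorrelated sources add in power (mean-square): V_tot = √(ΣV_i²)
V_tot = √[(7.46×10⁻⁷)² + (9.10×10⁻⁷)² + (2.43×10⁻⁶)²] = 2.70×10⁻⁶ V = 2.70 µV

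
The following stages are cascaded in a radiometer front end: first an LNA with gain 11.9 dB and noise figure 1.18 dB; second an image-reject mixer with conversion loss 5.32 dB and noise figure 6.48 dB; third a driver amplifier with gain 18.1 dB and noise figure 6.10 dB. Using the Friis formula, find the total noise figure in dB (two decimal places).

3.44 dB

Convert to linear (a loss of L dB is a gain of −L dB): F_i = 10^(NF_i/10), G_i = 10^(G_i,dB/10)
  Stage 1: F_1 = 10^(1.18/10) = 1.312, G_1 = 10^(11.9/10) = 15.49
  Stage 2: F_2 = 10^(6.48/10) = 4.446, G_2 = 10^(−5.32/10) = 0.2938
  Stage 3: F_3 = 10^(6.10/10) = 4.074, G_3 = 10^(18.1/10) = 64.57
Friis cascade:
  F = 1.312 + (4.446 − 1)/15.49 + (4.074 − 1)/4.550 = 2.210
NF = 10 log₁₀(2.210) = 3.44 dB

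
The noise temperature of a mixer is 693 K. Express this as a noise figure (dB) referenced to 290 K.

5.30 dB

F = 1 + T_e/T₀ = 1 + 693/290 = 3.38966
NF = 10 log₁₀(3.38966) = 5.30 dB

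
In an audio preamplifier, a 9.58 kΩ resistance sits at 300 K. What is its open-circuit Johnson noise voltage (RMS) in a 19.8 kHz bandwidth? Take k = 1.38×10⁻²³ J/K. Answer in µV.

1.77 µV

V_n = √(4kTRB)
4kTRB = 4 × 1.38×10⁻²³ × 300 × 9.58×10³ × 1.98×10⁴ = 3.14×10⁻¹² V²
V_n = √(3.14×10⁻¹²) = 1.77×10⁻⁶ V = 1.77 µV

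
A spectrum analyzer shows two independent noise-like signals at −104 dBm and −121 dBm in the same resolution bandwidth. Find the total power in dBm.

Convert to linear, add, convert back:
P₁ = 3.98×10⁻¹⁴ W, P₂ = 7.94×10⁻¹⁶ W
P_tot = 4.06×10⁻¹⁴ W → 10 log₁₀(P_tot / 10⁻³) = −103.9 dBm

−103.9 dBm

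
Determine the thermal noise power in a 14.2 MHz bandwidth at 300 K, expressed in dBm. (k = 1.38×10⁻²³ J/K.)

P_n = kTB = 1.38×10⁻²³ × 300 × 1.42×10⁷ = 5.88×10⁻¹⁴ W
In dBm: 10 log₁₀(5.88×10⁻¹⁴ / 10⁻³) = −102.3 dBm

−102.3 dBm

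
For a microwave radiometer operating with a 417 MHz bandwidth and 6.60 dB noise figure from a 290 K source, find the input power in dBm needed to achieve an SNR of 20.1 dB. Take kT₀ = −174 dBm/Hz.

Sensitivity = −174 + 10 log₁₀(B) + NF + SNR_min
= −174 + 86.2 + 6.60 + 20.1
= −61.10 dBm → −61.1 dBm

−61.1 dBm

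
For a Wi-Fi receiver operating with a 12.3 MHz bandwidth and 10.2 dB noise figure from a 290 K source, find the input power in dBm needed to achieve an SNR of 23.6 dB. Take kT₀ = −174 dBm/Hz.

Sensitivity = −174 + 10 log₁₀(B) + NF + SNR_min
= −174 + 70.9 + 10.2 + 23.6
= −69.3 dBm → −69.3 dBm

−69.3 dBm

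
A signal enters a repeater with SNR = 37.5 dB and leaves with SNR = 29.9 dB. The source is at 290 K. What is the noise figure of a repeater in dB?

7.6 dB

NF (dB) = SNR_in(dB) − SNR_out(dB) when the source is at T₀
NF = 37.5 − 29.9 = 7.6 dB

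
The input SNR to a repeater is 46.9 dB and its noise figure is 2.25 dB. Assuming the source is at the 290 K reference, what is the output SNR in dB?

By definition F = SNR_in/SNR_out, so in dB: SNR_out = SNR_in − NF
SNR_out = 46.9 − 2.25 = 44.65 dB

44.65 dB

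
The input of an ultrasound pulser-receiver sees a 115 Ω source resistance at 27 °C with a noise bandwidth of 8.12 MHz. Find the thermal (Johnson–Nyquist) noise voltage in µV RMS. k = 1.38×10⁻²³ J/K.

3.93 µV

T = 27 °C + 273.15 = 300.15 K
V_n = √(4kTRB)
4kTRB = 4 × 1.38×10⁻²³ × 300.15 × 1.15×10² × 8.12×10⁶ = 1.55×10⁻¹¹ V²
V_n = √(1.55×10⁻¹¹) = 3.93×10⁻⁶ V = 3.93 µV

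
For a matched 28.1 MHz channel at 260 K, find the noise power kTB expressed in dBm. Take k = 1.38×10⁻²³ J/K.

−100.0 dBm

P_n = kTB = 1.38×10⁻²³ × 260 × 2.81×10⁷ = 1.01×10⁻¹³ W
In dBm: 10 log₁₀(1.01×10⁻¹³ / 10⁻³) = −100.0 dBm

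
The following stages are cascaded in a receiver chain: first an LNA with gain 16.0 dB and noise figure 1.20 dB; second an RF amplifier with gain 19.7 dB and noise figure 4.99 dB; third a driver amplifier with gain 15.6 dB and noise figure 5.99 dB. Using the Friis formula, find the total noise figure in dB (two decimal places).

Convert to linear (a loss of L dB is a gain of −L dB): F_i = 10^(NF_i/10), G_i = 10^(G_i,dB/10)
  Stage 1: F_1 = 10^(1.20/10) = 1.318, G_1 = 10^(16.0/10) = 39.81
  Stage 2: F_2 = 10^(4.99/10) = 3.155, G_2 = 10^(19.7/10) = 93.33
  Stage 3: F_3 = 10^(5.99/10) = 3.972, G_3 = 10^(15.6/10) = 36.31
Friis cascade:
  F = 1.318 + (3.155 − 1)/39.81 + (3.972 − 1)/3715 = 1.373
NF = 10 log₁₀(1.373) = 1.38 dB

1.38 dB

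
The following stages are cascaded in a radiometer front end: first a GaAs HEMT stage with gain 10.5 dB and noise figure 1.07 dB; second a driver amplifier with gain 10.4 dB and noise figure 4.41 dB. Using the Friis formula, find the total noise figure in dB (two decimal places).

Convert to linear (a loss of L dB is a gain of −L dB): F_i = 10^(NF_i/10), G_i = 10^(G_i,dB/10)
  Stage 1: F_1 = 10^(1.07/10) = 1.279, G_1 = 10^(10.5/10) = 11.22
  Stage 2: F_2 = 10^(4.41/10) = 2.761, G_2 = 10^(10.4/10) = 10.96
Friis cascade:
  F = 1.279 + (2.761 − 1)/11.22 = 1.436
NF = 10 log₁₀(1.436) = 1.57 dB

1.57 dB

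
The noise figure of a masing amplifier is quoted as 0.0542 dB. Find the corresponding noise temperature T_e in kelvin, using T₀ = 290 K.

3.64 K

F = 10^(0.0542/10) = 1.01256
T_e = (F − 1)·T₀ = (1.01256 − 1) × 290 = 3.64 K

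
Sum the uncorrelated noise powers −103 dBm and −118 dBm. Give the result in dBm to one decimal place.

Convert to linear, add, convert back:
P₁ = 5.01×10⁻¹⁴ W, P₂ = 1.58×10⁻¹⁵ W
P_tot = 5.17×10⁻¹⁴ W → 10 log₁₀(P_tot / 10⁻³) = −102.9 dBm

−102.9 dBm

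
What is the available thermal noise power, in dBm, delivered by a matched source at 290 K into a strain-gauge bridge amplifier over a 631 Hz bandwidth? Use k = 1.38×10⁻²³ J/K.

P_n = kTB = 1.38×10⁻²³ × 290 × 6.31×10² = 2.53×10⁻¹⁸ W
In dBm: 10 log₁₀(2.53×10⁻¹⁸ / 10⁻³) = −146.0 dBm

−146.0 dBm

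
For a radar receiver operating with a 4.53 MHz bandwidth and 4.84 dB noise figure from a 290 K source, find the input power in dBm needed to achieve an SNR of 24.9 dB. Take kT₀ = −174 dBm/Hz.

−77.7 dBm

Sensitivity = −174 + 10 log₁₀(B) + NF + SNR_min
= −174 + 66.56 + 4.84 + 24.9
= −77.70 dBm → −77.7 dBm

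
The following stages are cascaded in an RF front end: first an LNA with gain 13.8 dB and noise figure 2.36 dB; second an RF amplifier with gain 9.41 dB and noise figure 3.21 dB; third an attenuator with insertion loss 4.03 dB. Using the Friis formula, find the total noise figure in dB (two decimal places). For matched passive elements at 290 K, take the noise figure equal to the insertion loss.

Convert to linear (a loss of L dB is a gain of −L dB): F_i = 10^(NF_i/10), G_i = 10^(G_i,dB/10)
  Stage 1: F_1 = 10^(2.36/10) = 1.722, G_1 = 10^(13.8/10) = 23.99
  Stage 2: F_2 = 10^(3.21/10) = 2.094, G_2 = 10^(9.41/10) = 8.730
  Stage 3: F_3 = 10^(4.03/10) = 2.529, G_3 = 10^(−4.03/10) = 0.3954
Friis cascade:
  F = 1.722 + (2.094 − 1)/23.99 + (2.529 − 1)/209.4 = 1.775
NF = 10 log₁₀(1.775) = 2.49 dB

2.49 dB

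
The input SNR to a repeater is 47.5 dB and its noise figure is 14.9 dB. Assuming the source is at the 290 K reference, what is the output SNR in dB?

32.6 dB

By definition F = SNR_in/SNR_out, so in dB: SNR_out = SNR_in − NF
SNR_out = 47.5 − 14.9 = 32.6 dB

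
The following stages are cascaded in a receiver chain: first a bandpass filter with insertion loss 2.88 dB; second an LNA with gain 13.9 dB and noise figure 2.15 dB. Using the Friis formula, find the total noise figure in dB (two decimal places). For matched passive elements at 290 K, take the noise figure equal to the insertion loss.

5.03 dB

Convert to linear (a loss of L dB is a gain of −L dB): F_i = 10^(NF_i/10), G_i = 10^(G_i,dB/10)
  Stage 1: F_1 = 10^(2.88/10) = 1.941, G_1 = 10^(−2.88/10) = 0.5152
  Stage 2: F_2 = 10^(2.15/10) = 1.641, G_2 = 10^(13.9/10) = 24.55
Friis cascade:
  F = 1.941 + (1.641 − 1)/0.5152 = 3.184
NF = 10 log₁₀(3.184) = 5.03 dB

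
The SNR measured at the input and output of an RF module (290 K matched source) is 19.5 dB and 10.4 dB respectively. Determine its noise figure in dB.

9.1 dB

NF (dB) = SNR_in(dB) − SNR_out(dB) when the source is at T₀
NF = 19.5 − 10.4 = 9.1 dB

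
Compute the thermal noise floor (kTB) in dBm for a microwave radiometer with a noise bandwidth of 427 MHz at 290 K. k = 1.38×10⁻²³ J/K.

−87.7 dBm

P_n = kTB = 1.38×10⁻²³ × 290 × 4.27×10⁸ = 1.71×10⁻¹² W
In dBm: 10 log₁₀(1.71×10⁻¹² / 10⁻³) = −87.7 dBm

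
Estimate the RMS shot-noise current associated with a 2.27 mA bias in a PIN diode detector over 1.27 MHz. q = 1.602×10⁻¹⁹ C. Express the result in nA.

I_n = √(2qI·B)
2qI·B = 2 × 1.602×10⁻¹⁹ × 2.27×10⁻³ × 1.27×10⁶ = 9.24×10⁻¹⁶ A²
I_n = √(9.24×10⁻¹⁶) = 3.04×10⁻⁸ A = 30.4 nA

30.4 nA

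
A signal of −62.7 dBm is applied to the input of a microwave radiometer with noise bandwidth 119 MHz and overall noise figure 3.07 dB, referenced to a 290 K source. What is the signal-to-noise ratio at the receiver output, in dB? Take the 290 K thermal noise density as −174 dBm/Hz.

27.5 dB

Noise floor: N = −174 + 10 log₁₀(B) + NF
10 log₁₀(1.19×10⁸) = 80.76 dB
N = −174 + 80.76 + 3.07 = −90.17 dBm
SNR = P_sig − N = −62.7 − (−90.17) = 27.47 dB → 27.5 dB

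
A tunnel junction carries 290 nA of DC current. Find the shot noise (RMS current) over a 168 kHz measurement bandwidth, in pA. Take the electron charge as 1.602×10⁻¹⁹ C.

I_n = √(2qI·B)
2qI·B = 2 × 1.602×10⁻¹⁹ × 2.90×10⁻⁷ × 1.68×10⁵ = 1.56×10⁻²⁰ A²
I_n = √(1.56×10⁻²⁰) = 1.25×10⁻¹⁰ A = 125 pA

125 pA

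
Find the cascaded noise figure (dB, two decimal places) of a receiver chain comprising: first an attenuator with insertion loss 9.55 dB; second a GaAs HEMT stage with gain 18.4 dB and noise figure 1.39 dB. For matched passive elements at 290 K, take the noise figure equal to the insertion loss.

Convert to linear (a loss of L dB is a gain of −L dB): F_i = 10^(NF_i/10), G_i = 10^(G_i,dB/10)
  Stage 1: F_1 = 10^(9.55/10) = 9.016, G_1 = 10^(−9.55/10) = 0.1109
  Stage 2: F_2 = 10^(1.39/10) = 1.377, G_2 = 10^(18.4/10) = 69.18
Friis cascade:
  F = 9.016 + (1.377 − 1)/0.1109 = 12.42
NF = 10 log₁₀(12.42) = 10.94 dB

10.94 dB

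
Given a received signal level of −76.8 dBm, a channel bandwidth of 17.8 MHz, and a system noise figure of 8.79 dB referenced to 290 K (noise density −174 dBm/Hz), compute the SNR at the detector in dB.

Noise floor: N = −174 + 10 log₁₀(B) + NF
10 log₁₀(1.78×10⁷) = 72.5 dB
N = −174 + 72.5 + 8.79 = −92.71 dBm
SNR = P_sig − N = −76.8 − (−92.71) = 15.91 dB → 15.9 dB

15.9 dB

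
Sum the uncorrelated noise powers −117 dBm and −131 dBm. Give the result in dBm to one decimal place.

Convert to linear, add, convert back:
P₁ = 2.00×10⁻¹⁵ W, P₂ = 7.94×10⁻¹⁷ W
P_tot = 2.07×10⁻¹⁵ W → 10 log₁₀(P_tot / 10⁻³) = −116.8 dBm

−116.8 dBm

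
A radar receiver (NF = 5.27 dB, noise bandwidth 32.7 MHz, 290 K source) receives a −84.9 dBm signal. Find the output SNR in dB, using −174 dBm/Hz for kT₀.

8.7 dB

Noise floor: N = −174 + 10 log₁₀(B) + NF
10 log₁₀(3.27×10⁷) = 75.15 dB
N = −174 + 75.15 + 5.27 = −93.58 dBm
SNR = P_sig − N = −84.9 − (−93.58) = 8.68 dB → 8.7 dB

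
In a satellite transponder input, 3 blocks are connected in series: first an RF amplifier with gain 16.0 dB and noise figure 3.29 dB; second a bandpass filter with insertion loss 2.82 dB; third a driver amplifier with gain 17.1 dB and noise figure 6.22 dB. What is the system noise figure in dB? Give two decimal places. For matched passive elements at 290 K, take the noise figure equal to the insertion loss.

3.63 dB

Convert to linear (a loss of L dB is a gain of −L dB): F_i = 10^(NF_i/10), G_i = 10^(G_i,dB/10)
  Stage 1: F_1 = 10^(3.29/10) = 2.133, G_1 = 10^(16.0/10) = 39.81
  Stage 2: F_2 = 10^(2.82/10) = 1.914, G_2 = 10^(−2.82/10) = 0.5224
  Stage 3: F_3 = 10^(6.22/10) = 4.188, G_3 = 10^(17.1/10) = 51.29
Friis cascade:
  F = 2.133 + (1.914 − 1)/39.81 + (4.188 − 1)/20.80 = 2.309
NF = 10 log₁₀(2.309) = 3.63 dB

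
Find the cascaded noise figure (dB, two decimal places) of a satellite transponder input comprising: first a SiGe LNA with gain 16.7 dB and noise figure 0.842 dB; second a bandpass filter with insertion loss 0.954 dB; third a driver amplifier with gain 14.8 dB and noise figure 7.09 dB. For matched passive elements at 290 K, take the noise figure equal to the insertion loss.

Convert to linear (a loss of L dB is a gain of −L dB): F_i = 10^(NF_i/10), G_i = 10^(G_i,dB/10)
  Stage 1: F_1 = 10^(0.842/10) = 1.214, G_1 = 10^(16.7/10) = 46.77
  Stage 2: F_2 = 10^(0.954/10) = 1.246, G_2 = 10^(−0.954/10) = 0.8028
  Stage 3: F_3 = 10^(7.09/10) = 5.117, G_3 = 10^(14.8/10) = 30.20
Friis cascade:
  F = 1.214 + (1.246 − 1)/46.77 + (5.117 − 1)/37.55 = 1.329
NF = 10 log₁₀(1.329) = 1.23 dB

1.23 dB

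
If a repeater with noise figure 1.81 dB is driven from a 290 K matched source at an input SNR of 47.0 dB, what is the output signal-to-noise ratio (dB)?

45.19 dB

By definition F = SNR_in/SNR_out, so in dB: SNR_out = SNR_in − NF
SNR_out = 47.0 − 1.81 = 45.19 dB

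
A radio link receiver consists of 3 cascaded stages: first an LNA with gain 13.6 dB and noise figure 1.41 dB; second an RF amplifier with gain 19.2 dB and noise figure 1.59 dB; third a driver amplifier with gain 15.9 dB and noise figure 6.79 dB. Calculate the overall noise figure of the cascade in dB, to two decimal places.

Convert to linear (a loss of L dB is a gain of −L dB): F_i = 10^(NF_i/10), G_i = 10^(G_i,dB/10)
  Stage 1: F_1 = 10^(1.41/10) = 1.384, G_1 = 10^(13.6/10) = 22.91
  Stage 2: F_2 = 10^(1.59/10) = 1.442, G_2 = 10^(19.2/10) = 83.18
  Stage 3: F_3 = 10^(6.79/10) = 4.775, G_3 = 10^(15.9/10) = 38.90
Friis cascade:
  F = 1.384 + (1.442 − 1)/22.91 + (4.775 − 1)/1905 = 1.405
NF = 10 log₁₀(1.405) = 1.48 dB

1.48 dB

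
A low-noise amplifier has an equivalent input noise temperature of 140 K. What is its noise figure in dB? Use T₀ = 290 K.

F = 1 + T_e/T₀ = 1 + 140/290 = 1.48276
NF = 10 log₁₀(1.48276) = 1.71 dB

1.71 dB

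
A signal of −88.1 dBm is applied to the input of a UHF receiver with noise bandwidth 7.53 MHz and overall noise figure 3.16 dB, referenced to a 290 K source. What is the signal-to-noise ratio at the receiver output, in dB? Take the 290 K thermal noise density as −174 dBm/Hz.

Noise floor: N = −174 + 10 log₁₀(B) + NF
10 log₁₀(7.53×10⁶) = 68.77 dB
N = −174 + 68.77 + 3.16 = −102.07 dBm
SNR = P_sig − N = −88.1 − (−102.07) = 13.97 dB → 14.0 dB

14.0 dB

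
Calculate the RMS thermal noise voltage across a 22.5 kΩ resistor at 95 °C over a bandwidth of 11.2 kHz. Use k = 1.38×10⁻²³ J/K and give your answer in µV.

T = 95 °C + 273.15 = 368.15 K
V_n = √(4kTRB)
4kTRB = 4 × 1.38×10⁻²³ × 368.15 × 2.25×10⁴ × 1.12×10⁴ = 5.12×10⁻¹² V²
V_n = √(5.12×10⁻¹²) = 2.26×10⁻⁶ V = 2.26 µV

2.26 µV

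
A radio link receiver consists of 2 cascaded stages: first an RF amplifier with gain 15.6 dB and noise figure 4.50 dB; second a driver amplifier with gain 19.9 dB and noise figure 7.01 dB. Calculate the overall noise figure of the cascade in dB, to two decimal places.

Convert to linear (a loss of L dB is a gain of −L dB): F_i = 10^(NF_i/10), G_i = 10^(G_i,dB/10)
  Stage 1: F_1 = 10^(4.50/10) = 2.818, G_1 = 10^(15.6/10) = 36.31
  Stage 2: F_2 = 10^(7.01/10) = 5.023, G_2 = 10^(19.9/10) = 97.72
Friis cascade:
  F = 2.818 + (5.023 − 1)/36.31 = 2.929
NF = 10 log₁₀(2.929) = 4.67 dB

4.67 dB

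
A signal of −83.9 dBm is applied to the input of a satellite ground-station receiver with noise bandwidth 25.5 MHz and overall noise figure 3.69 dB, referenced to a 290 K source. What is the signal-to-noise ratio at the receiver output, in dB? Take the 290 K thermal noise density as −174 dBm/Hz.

Noise floor: N = −174 + 10 log₁₀(B) + NF
10 log₁₀(2.55×10⁷) = 74.07 dB
N = −174 + 74.07 + 3.69 = −96.24 dBm
SNR = P_sig − N = −83.9 − (−96.24) = 12.34 dB → 12.3 dB

12.3 dB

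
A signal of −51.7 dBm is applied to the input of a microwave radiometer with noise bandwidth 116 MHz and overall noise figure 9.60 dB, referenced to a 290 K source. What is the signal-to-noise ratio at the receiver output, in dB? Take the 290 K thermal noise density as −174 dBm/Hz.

Noise floor: N = −174 + 10 log₁₀(B) + NF
10 log₁₀(1.16×10⁸) = 80.64 dB
N = −174 + 80.64 + 9.60 = −83.76 dBm
SNR = P_sig − N = −51.7 − (−83.76) = 32.06 dB → 32.1 dB

32.1 dB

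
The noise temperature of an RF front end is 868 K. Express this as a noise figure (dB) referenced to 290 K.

6.01 dB

F = 1 + T_e/T₀ = 1 + 868/290 = 3.9931
NF = 10 log₁₀(3.9931) = 6.01 dB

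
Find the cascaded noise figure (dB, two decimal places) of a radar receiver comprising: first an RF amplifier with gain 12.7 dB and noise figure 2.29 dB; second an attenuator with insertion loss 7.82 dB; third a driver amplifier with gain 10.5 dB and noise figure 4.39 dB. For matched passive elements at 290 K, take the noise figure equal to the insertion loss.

4.04 dB

Convert to linear (a loss of L dB is a gain of −L dB): F_i = 10^(NF_i/10), G_i = 10^(G_i,dB/10)
  Stage 1: F_1 = 10^(2.29/10) = 1.694, G_1 = 10^(12.7/10) = 18.62
  Stage 2: F_2 = 10^(7.82/10) = 6.053, G_2 = 10^(−7.82/10) = 0.1652
  Stage 3: F_3 = 10^(4.39/10) = 2.748, G_3 = 10^(10.5/10) = 11.22
Friis cascade:
  F = 1.694 + (6.053 − 1)/18.62 + (2.748 − 1)/3.076 = 2.534
NF = 10 log₁₀(2.534) = 4.04 dB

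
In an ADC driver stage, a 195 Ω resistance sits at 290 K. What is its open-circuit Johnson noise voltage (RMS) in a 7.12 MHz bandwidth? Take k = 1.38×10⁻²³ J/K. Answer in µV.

V_n = √(4kTRB)
4kTRB = 4 × 1.38×10⁻²³ × 290 × 1.95×10² × 7.12×10⁶ = 2.22×10⁻¹¹ V²
V_n = √(2.22×10⁻¹¹) = 4.71×10⁻⁶ V = 4.71 µV

4.71 µV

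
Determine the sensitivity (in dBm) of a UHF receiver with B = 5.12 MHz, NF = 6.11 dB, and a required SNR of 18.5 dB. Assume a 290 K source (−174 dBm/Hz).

−82.3 dBm

Sensitivity = −174 + 10 log₁₀(B) + NF + SNR_min
= −174 + 67.09 + 6.11 + 18.5
= −82.30 dBm → −82.3 dBm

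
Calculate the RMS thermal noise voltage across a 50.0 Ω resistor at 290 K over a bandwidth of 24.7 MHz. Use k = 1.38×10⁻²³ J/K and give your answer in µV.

V_n = √(4kTRB)
4kTRB = 4 × 1.38×10⁻²³ × 290 × 5.00×10¹ × 2.47×10⁷ = 1.98×10⁻¹¹ V²
V_n = √(1.98×10⁻¹¹) = 4.45×10⁻⁶ V = 4.45 µV

4.45 µV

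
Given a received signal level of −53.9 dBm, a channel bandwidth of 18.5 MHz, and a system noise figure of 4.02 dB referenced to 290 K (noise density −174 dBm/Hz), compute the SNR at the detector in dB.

43.4 dB

Noise floor: N = −174 + 10 log₁₀(B) + NF
10 log₁₀(1.85×10⁷) = 72.67 dB
N = −174 + 72.67 + 4.02 = −97.31 dBm
SNR = P_sig − N = −53.9 − (−97.31) = 43.41 dB → 43.4 dB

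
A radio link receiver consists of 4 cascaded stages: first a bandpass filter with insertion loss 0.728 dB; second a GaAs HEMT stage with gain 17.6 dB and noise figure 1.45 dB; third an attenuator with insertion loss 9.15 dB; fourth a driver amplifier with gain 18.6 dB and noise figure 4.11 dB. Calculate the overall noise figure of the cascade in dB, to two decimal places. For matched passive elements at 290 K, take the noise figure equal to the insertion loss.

Convert to linear (a loss of L dB is a gain of −L dB): F_i = 10^(NF_i/10), G_i = 10^(G_i,dB/10)
  Stage 1: F_1 = 10^(0.728/10) = 1.182, G_1 = 10^(−0.728/10) = 0.8457
  Stage 2: F_2 = 10^(1.45/10) = 1.396, G_2 = 10^(17.6/10) = 57.54
  Stage 3: F_3 = 10^(9.15/10) = 8.222, G_3 = 10^(−9.15/10) = 0.1216
  Stage 4: F_4 = 10^(4.11/10) = 2.576, G_4 = 10^(18.6/10) = 72.44
Friis cascade:
  F = 1.182 + (1.396 − 1)/0.8457 + (8.222 − 1)/48.66 + (2.576 − 1)/5.918 = 2.066
NF = 10 log₁₀(2.066) = 3.15 dB

3.15 dB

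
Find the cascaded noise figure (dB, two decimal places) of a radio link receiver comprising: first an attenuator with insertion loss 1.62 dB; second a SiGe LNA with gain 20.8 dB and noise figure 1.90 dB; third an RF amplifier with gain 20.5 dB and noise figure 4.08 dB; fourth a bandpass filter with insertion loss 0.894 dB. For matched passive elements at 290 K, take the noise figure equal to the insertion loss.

3.56 dB

Convert to linear (a loss of L dB is a gain of −L dB): F_i = 10^(NF_i/10), G_i = 10^(G_i,dB/10)
  Stage 1: F_1 = 10^(1.62/10) = 1.452, G_1 = 10^(−1.62/10) = 0.6887
  Stage 2: F_2 = 10^(1.90/10) = 1.549, G_2 = 10^(20.8/10) = 120.2
  Stage 3: F_3 = 10^(4.08/10) = 2.559, G_3 = 10^(20.5/10) = 112.2
  Stage 4: F_4 = 10^(0.894/10) = 1.229, G_4 = 10^(−0.894/10) = 0.8140
Friis cascade:
  F = 1.452 + (1.549 − 1)/0.6887 + (2.559 − 1)/82.79 + (1.229 − 1)/9290 = 2.268
NF = 10 log₁₀(2.268) = 3.56 dB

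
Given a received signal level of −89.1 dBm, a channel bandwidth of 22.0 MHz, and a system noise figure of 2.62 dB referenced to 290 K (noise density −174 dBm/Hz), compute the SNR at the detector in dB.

Noise floor: N = −174 + 10 log₁₀(B) + NF
10 log₁₀(2.20×10⁷) = 73.42 dB
N = −174 + 73.42 + 2.62 = −97.96 dBm
SNR = P_sig − N = −89.1 − (−97.96) = 8.86 dB → 8.9 dB

8.9 dB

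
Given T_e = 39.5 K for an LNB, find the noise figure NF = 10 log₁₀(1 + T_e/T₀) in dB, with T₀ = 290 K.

F = 1 + T_e/T₀ = 1 + 39.5/290 = 1.13621
NF = 10 log₁₀(1.13621) = 0.555 dB

0.555 dB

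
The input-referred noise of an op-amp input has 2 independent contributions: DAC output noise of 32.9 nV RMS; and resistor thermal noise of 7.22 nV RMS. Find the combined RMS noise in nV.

Uncorrelated sources add in power (mean-square): V_tot = √(ΣV_i²)
V_tot = √[(3.29×10⁻⁸)² + (7.22×10⁻⁹)²] = 3.37×10⁻⁸ V = 33.7 nV

33.7 nV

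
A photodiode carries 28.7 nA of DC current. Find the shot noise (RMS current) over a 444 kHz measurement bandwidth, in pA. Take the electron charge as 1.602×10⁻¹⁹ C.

63.9 pA

I_n = √(2qI·B)
2qI·B = 2 × 1.602×10⁻¹⁹ × 2.87×10⁻⁸ × 4.44×10⁵ = 4.08×10⁻²¹ A²
I_n = √(4.08×10⁻²¹) = 6.39×10⁻¹¹ A = 63.9 pA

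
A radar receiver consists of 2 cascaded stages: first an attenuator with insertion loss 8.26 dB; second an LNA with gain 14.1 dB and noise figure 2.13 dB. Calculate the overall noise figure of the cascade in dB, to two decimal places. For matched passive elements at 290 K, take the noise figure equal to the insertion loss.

10.39 dB

Convert to linear (a loss of L dB is a gain of −L dB): F_i = 10^(NF_i/10), G_i = 10^(G_i,dB/10)
  Stage 1: F_1 = 10^(8.26/10) = 6.699, G_1 = 10^(−8.26/10) = 0.1493
  Stage 2: F_2 = 10^(2.13/10) = 1.633, G_2 = 10^(14.1/10) = 25.70
Friis cascade:
  F = 6.699 + (1.633 − 1)/0.1493 = 10.94
NF = 10 log₁₀(10.94) = 10.39 dB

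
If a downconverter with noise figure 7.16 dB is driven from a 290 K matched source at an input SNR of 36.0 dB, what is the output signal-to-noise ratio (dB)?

28.84 dB

By definition F = SNR_in/SNR_out, so in dB: SNR_out = SNR_in − NF
SNR_out = 36.0 − 7.16 = 28.84 dB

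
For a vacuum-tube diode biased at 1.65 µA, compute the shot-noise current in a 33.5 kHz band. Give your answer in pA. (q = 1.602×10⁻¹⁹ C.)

I_n = √(2qI·B)
2qI·B = 2 × 1.602×10⁻¹⁹ × 1.65×10⁻⁶ × 3.35×10⁴ = 1.77×10⁻²⁰ A²
I_n = √(1.77×10⁻²⁰) = 1.33×10⁻¹⁰ A = 133 pA

133 pA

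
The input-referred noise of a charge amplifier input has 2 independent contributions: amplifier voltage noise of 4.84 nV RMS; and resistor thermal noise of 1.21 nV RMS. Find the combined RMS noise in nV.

Uncorrelated sources add in power (mean-square): V_tot = √(ΣV_i²)
V_tot = √[(4.84×10⁻⁹)² + (1.21×10⁻⁹)²] = 4.99×10⁻⁹ V = 4.99 nV

4.99 nV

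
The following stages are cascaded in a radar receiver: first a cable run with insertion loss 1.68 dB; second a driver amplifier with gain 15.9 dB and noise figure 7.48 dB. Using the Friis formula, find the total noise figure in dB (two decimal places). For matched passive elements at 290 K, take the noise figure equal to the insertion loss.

Convert to linear (a loss of L dB is a gain of −L dB): F_i = 10^(NF_i/10), G_i = 10^(G_i,dB/10)
  Stage 1: F_1 = 10^(1.68/10) = 1.472, G_1 = 10^(−1.68/10) = 0.6792
  Stage 2: F_2 = 10^(7.48/10) = 5.598, G_2 = 10^(15.9/10) = 38.90
Friis cascade:
  F = 1.472 + (5.598 − 1)/0.6792 = 8.241
NF = 10 log₁₀(8.241) = 9.16 dB

9.16 dB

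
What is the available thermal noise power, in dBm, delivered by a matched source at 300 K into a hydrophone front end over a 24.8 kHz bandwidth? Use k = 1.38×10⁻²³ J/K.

P_n = kTB = 1.38×10⁻²³ × 300 × 2.48×10⁴ = 1.03×10⁻¹⁶ W
In dBm: 10 log₁₀(1.03×10⁻¹⁶ / 10⁻³) = −129.9 dBm

−129.9 dBm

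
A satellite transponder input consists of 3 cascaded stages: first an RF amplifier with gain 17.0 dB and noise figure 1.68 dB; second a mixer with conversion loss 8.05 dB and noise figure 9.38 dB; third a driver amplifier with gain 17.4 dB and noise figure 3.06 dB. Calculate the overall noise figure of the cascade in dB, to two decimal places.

Convert to linear (a loss of L dB is a gain of −L dB): F_i = 10^(NF_i/10), G_i = 10^(G_i,dB/10)
  Stage 1: F_1 = 10^(1.68/10) = 1.472, G_1 = 10^(17.0/10) = 50.12
  Stage 2: F_2 = 10^(9.38/10) = 8.670, G_2 = 10^(−8.05/10) = 0.1567
  Stage 3: F_3 = 10^(3.06/10) = 2.023, G_3 = 10^(17.4/10) = 54.95
Friis cascade:
  F = 1.472 + (8.670 − 1)/50.12 + (2.023 − 1)/7.852 = 1.756
NF = 10 log₁₀(1.756) = 2.44 dB

2.44 dB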